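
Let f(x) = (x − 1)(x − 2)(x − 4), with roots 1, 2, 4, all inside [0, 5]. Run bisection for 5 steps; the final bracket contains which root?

m = 2.5, f(m) = -1.125 (−); new bracket [2.5, 5]
m = 3.75, f(m) = -1.203125 (−); new bracket [3.75, 5]
m = 4.375, f(m) = 3.005859 (+); new bracket [3.75, 4.375]
m = 4.0625, f(m) = 0.3948 (+); new bracket [3.75, 4.0625]
m = 3.90625, f(m) = -0.5194 (−); new bracket [3.90625, 4.0625]

4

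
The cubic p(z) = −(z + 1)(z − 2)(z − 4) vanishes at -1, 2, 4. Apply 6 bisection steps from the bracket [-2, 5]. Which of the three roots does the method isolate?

-1

z = 1.5 gives p = -3.125, negative; keep [-2, 1.5]
z = -0.25 gives p = -7.171875, negative; keep [-2, -0.25]
z = -1.125 gives p = 2.001953, positive; keep [-1.125, -0.25]
z = -0.6875 gives p = -3.9368, negative; keep [-1.125, -0.6875]
z = -0.90625 gives p = -1.3368, negative; keep [-1.125, -0.90625]
z = -1.015625 gives p = 0.2363, positive; keep [-1.015625, -0.90625]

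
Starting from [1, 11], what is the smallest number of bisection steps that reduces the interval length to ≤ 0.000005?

Width after n steps is 10/2^n. Need 2^n ≥ 10/0.000005 = 2000000.
2^20 = 1048576 < 2000000 ≤ 2^21 = 2097152, so n = 21.

21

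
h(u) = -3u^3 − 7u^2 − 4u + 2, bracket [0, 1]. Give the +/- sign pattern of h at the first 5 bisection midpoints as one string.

-+--+

m = 0.5, h(m) = -2.125 (−); new bracket [0, 0.5]
m = 0.25, h(m) = 0.515625 (+); new bracket [0.25, 0.5]
m = 0.375, h(m) = -0.642578 (−); new bracket [0.25, 0.375]
m = 0.3125, h(m) = -0.0251 (−); new bracket [0.25, 0.3125]
m = 0.28125, h(m) = 0.2545 (+); new bracket [0.28125, 0.3125]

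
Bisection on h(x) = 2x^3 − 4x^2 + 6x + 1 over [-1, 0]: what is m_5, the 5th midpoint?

-0.15625

midpoint -0.5: h = -3.25 < 0 → [-0.5, 0]
midpoint -0.25: h = -0.78125 < 0 → [-0.25, 0]
midpoint -0.125: h = 0.183594 > 0 → [-0.25, -0.125]
midpoint -0.1875: h = -0.2788 < 0 → [-0.1875, -0.125]
midpoint -0.15625: h = -0.0428 < 0 → [-0.15625, -0.125]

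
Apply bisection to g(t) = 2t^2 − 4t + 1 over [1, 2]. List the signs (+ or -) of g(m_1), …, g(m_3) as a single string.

-+-

m = 1.5, g(m) = -0.5 (−); new bracket [1.5, 2]
m = 1.75, g(m) = 0.125 (+); new bracket [1.5, 1.75]
m = 1.625, g(m) = -0.21875 (−); new bracket [1.625, 1.75]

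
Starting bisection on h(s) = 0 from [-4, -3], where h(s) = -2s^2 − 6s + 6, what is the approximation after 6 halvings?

-3.796875

midpoint -3.5: h = 2.5 > 0 → [-4, -3.5]
midpoint -3.75: h = 0.375 > 0 → [-4, -3.75]
midpoint -3.875: h = -0.78125 < 0 → [-3.875, -3.75]
midpoint -3.8125: h = -0.1953 < 0 → [-3.8125, -3.75]
midpoint -3.78125: h = 0.0918 > 0 → [-3.8125, -3.78125]
midpoint -3.796875: h = -0.0513 < 0 → [-3.796875, -3.78125]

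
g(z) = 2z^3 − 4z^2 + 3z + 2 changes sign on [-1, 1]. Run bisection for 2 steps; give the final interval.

[-0.5, 0]

g(0) = 2 > 0, so the root lies in [-1, 0]
g(-0.5) = -0.75 < 0, so the root lies in [-0.5, 0]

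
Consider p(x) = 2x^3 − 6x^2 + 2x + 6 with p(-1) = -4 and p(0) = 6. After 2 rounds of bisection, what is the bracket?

[-1, -0.75]

m = -0.5, p(m) = 3.25 (+); new bracket [-1, -0.5]
m = -0.75, p(m) = 0.28125 (+); new bracket [-1, -0.75]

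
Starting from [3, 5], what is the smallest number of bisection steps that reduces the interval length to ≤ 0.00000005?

26

Width after n steps is 2/2^n. Need 2^n ≥ 2/0.00000005 = 40000000.
2^25 = 33554432 < 40000000 ≤ 2^26 = 67108864, so n = 26.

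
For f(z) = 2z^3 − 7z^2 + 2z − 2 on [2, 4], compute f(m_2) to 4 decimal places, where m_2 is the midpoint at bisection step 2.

5.0000

z = 3 gives f = -5, negative; keep [3, 4]
z = 3.5 gives f = 5, positive; keep [3, 3.5]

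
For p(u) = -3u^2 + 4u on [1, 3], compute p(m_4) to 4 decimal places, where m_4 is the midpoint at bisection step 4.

-0.1719

midpoint 2: p = -4 < 0 → [1, 2]
midpoint 1.5: p = -0.75 < 0 → [1, 1.5]
midpoint 1.25: p = 0.3125 > 0 → [1.25, 1.5]
midpoint 1.375: p = -0.1719 < 0 → [1.25, 1.375]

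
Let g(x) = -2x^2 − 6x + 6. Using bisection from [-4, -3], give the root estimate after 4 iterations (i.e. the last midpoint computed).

m = -3.5, g(m) = 2.5 (+); new bracket [-4, -3.5]
m = -3.75, g(m) = 0.375 (+); new bracket [-4, -3.75]
m = -3.875, g(m) = -0.78125 (−); new bracket [-3.875, -3.75]
m = -3.8125, g(m) = -0.1953 (−); new bracket [-3.8125, -3.75]

-3.8125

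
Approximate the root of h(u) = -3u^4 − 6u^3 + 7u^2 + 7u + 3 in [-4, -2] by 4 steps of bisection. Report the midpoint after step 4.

h(-3) = -36 < 0, so the root lies in [-3, -2]
h(-2.5) = 5.8125 > 0, so the root lies in [-3, -2.5]
h(-2.75) = -10.105469 < 0, so the root lies in [-2.75, -2.5]
h(-2.625) = -1.0554 < 0, so the root lies in [-2.625, -2.5]

-2.625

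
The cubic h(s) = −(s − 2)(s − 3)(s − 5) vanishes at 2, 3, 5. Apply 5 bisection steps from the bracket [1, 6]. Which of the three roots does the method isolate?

5

midpoint 3.5: h = 1.125 > 0 → [3.5, 6]
midpoint 4.75: h = 1.203125 > 0 → [4.75, 6]
midpoint 5.375: h = -3.005859 < 0 → [4.75, 5.375]
midpoint 5.0625: h = -0.3948 < 0 → [4.75, 5.0625]
midpoint 4.90625: h = 0.5194 > 0 → [4.90625, 5.0625]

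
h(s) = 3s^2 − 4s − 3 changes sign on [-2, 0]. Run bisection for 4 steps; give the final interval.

s = -1 gives h = 4, positive; keep [-1, 0]
s = -0.5 gives h = -0.25, negative; keep [-1, -0.5]
s = -0.75 gives h = 1.6875, positive; keep [-0.75, -0.5]
s = -0.625 gives h = 0.6719, positive; keep [-0.625, -0.5]

[-0.625, -0.5]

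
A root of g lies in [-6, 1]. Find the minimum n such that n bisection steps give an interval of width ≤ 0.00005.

Width after n steps is 7/2^n. Need 2^n ≥ 7/0.00005 = 140000.
2^17 = 131072 < 140000 ≤ 2^18 = 262144, so n = 18.

18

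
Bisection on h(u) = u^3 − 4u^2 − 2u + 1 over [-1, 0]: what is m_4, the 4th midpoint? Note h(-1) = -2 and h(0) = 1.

h(-0.5) = 0.875 > 0, so the root lies in [-1, -0.5]
h(-0.75) = -0.171875 < 0, so the root lies in [-0.75, -0.5]
h(-0.625) = 0.443359 > 0, so the root lies in [-0.75, -0.625]
h(-0.6875) = 0.1594 > 0, so the root lies in [-0.75, -0.6875]

-0.6875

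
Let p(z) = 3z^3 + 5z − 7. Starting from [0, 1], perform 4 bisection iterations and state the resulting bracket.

[0.875, 0.9375]

midpoint 0.5: p = -4.125 < 0 → [0.5, 1]
midpoint 0.75: p = -1.984375 < 0 → [0.75, 1]
midpoint 0.875: p = -0.615234 < 0 → [0.875, 1]
midpoint 0.9375: p = 0.1594 > 0 → [0.875, 0.9375]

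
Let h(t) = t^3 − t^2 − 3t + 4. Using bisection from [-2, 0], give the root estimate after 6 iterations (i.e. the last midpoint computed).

-1.84375

midpoint -1: h = 5 > 0 → [-2, -1]
midpoint -1.5: h = 2.875 > 0 → [-2, -1.5]
midpoint -1.75: h = 0.828125 > 0 → [-2, -1.75]
midpoint -1.875: h = -0.4824 < 0 → [-1.875, -1.75]
midpoint -1.8125: h = 0.198 > 0 → [-1.875, -1.8125]
midpoint -1.84375: h = -0.1358 < 0 → [-1.84375, -1.8125]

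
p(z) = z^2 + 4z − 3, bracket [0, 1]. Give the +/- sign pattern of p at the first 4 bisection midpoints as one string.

m = 0.5, p(m) = -0.75 (−); new bracket [0.5, 1]
m = 0.75, p(m) = 0.5625 (+); new bracket [0.5, 0.75]
m = 0.625, p(m) = -0.109375 (−); new bracket [0.625, 0.75]
m = 0.6875, p(m) = 0.2227 (+); new bracket [0.625, 0.6875]

-+-+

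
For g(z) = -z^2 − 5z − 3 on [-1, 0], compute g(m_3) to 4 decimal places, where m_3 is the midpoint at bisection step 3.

g(-0.5) = -0.75 < 0, so the root lies in [-1, -0.5]
g(-0.75) = 0.1875 > 0, so the root lies in [-0.75, -0.5]
g(-0.625) = -0.265625 < 0, so the root lies in [-0.75, -0.625]

-0.2656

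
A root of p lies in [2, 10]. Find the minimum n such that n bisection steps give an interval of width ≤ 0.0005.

14

Width after n steps is 8/2^n. Need 2^n ≥ 8/0.0005 = 16000.
2^13 = 8192 < 16000 ≤ 2^14 = 16384, so n = 14.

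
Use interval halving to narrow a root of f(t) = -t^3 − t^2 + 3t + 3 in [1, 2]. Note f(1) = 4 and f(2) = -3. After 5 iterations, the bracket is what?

[1.71875, 1.75]

midpoint 1.5: f = 1.875 > 0 → [1.5, 2]
midpoint 1.75: f = -0.171875 < 0 → [1.5, 1.75]
midpoint 1.625: f = 0.943359 > 0 → [1.625, 1.75]
midpoint 1.6875: f = 0.4094 > 0 → [1.6875, 1.75]
midpoint 1.71875: f = 0.1248 > 0 → [1.71875, 1.75]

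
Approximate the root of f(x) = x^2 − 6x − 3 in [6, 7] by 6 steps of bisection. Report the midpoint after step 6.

m = 6.5, f(m) = 0.25 (+); new bracket [6, 6.5]
m = 6.25, f(m) = -1.4375 (−); new bracket [6.25, 6.5]
m = 6.375, f(m) = -0.609375 (−); new bracket [6.375, 6.5]
m = 6.4375, f(m) = -0.1836 (−); new bracket [6.4375, 6.5]
m = 6.46875, f(m) = 0.0322 (+); new bracket [6.4375, 6.46875]
m = 6.453125, f(m) = -0.0759 (−); new bracket [6.453125, 6.46875]

6.453125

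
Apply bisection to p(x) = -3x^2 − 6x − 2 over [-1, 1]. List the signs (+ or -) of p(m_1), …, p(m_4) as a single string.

-+--

p(0) = -2 < 0, so the root lies in [-1, 0]
p(-0.5) = 0.25 > 0, so the root lies in [-0.5, 0]
p(-0.25) = -0.6875 < 0, so the root lies in [-0.5, -0.25]
p(-0.375) = -0.1719 < 0, so the root lies in [-0.5, -0.375]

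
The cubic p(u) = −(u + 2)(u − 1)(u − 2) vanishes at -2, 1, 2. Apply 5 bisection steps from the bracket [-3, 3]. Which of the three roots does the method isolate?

m = 0, p(m) = -4 (−); new bracket [-3, 0]
m = -1.5, p(m) = -4.375 (−); new bracket [-3, -1.5]
m = -2.25, p(m) = 3.453125 (+); new bracket [-2.25, -1.5]
m = -1.875, p(m) = -1.3926 (−); new bracket [-2.25, -1.875]
m = -2.0625, p(m) = 0.7776 (+); new bracket [-2.0625, -1.875]

-2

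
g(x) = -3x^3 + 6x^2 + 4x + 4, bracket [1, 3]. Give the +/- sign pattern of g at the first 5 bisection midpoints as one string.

++-+-

m = 2, g(m) = 12 (+); new bracket [2, 3]
m = 2.5, g(m) = 4.625 (+); new bracket [2.5, 3]
m = 2.75, g(m) = -2.015625 (−); new bracket [2.5, 2.75]
m = 2.625, g(m) = 1.5801 (+); new bracket [2.625, 2.75]
m = 2.6875, g(m) = -0.1467 (−); new bracket [2.625, 2.6875]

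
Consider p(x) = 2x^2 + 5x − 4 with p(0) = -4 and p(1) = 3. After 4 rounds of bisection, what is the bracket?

m = 0.5, p(m) = -1 (−); new bracket [0.5, 1]
m = 0.75, p(m) = 0.875 (+); new bracket [0.5, 0.75]
m = 0.625, p(m) = -0.09375 (−); new bracket [0.625, 0.75]
m = 0.6875, p(m) = 0.3828 (+); new bracket [0.625, 0.6875]

[0.625, 0.6875]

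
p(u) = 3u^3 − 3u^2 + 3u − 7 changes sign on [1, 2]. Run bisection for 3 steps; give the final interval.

[1.375, 1.5]

p(1.5) = 0.875 > 0, so the root lies in [1, 1.5]
p(1.25) = -2.078125 < 0, so the root lies in [1.25, 1.5]
p(1.375) = -0.748047 < 0, so the root lies in [1.375, 1.5]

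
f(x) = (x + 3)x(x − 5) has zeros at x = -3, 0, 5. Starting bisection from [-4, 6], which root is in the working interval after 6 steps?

x = 1 gives f = -16, negative; keep [1, 6]
x = 3.5 gives f = -34.125, negative; keep [3.5, 6]
x = 4.75 gives f = -9.203125, negative; keep [4.75, 6]
x = 5.375 gives f = 16.8809, positive; keep [4.75, 5.375]
x = 5.0625 gives f = 2.551, positive; keep [4.75, 5.0625]
x = 4.90625 gives f = -3.6366, negative; keep [4.90625, 5.0625]

5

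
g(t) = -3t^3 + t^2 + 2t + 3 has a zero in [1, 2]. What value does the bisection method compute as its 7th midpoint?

m = 1.5, g(m) = -1.875 (−); new bracket [1, 1.5]
m = 1.25, g(m) = 1.203125 (+); new bracket [1.25, 1.5]
m = 1.375, g(m) = -0.158203 (−); new bracket [1.25, 1.375]
m = 1.3125, g(m) = 0.5647 (+); new bracket [1.3125, 1.375]
m = 1.34375, g(m) = 0.2141 (+); new bracket [1.34375, 1.375]
m = 1.359375, g(m) = 0.0307 (+); new bracket [1.359375, 1.375]
m = 1.3671875, g(m) = -0.0631 (−); new bracket [1.359375, 1.3671875]

1.3671875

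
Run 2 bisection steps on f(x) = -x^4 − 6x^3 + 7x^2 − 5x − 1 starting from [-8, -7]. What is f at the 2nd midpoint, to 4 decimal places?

-73.1602

f(-7.5) = -202.5625 < 0, so the root lies in [-7.5, -7]
f(-7.25) = -73.160156 < 0, so the root lies in [-7.25, -7]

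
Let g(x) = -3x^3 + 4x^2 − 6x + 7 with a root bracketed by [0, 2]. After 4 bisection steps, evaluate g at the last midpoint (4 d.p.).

1.0410

g(1) = 2 > 0, so the root lies in [1, 2]
g(1.5) = -3.125 < 0, so the root lies in [1, 1.5]
g(1.25) = -0.109375 < 0, so the root lies in [1, 1.25]
g(1.125) = 1.041 > 0, so the root lies in [1.125, 1.25]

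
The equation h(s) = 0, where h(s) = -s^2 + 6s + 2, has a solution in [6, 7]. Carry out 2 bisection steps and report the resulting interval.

m = 6.5, h(m) = -1.25 (−); new bracket [6, 6.5]
m = 6.25, h(m) = 0.4375 (+); new bracket [6.25, 6.5]

[6.25, 6.5]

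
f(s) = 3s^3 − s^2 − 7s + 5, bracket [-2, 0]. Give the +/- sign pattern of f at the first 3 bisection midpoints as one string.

s = -1 gives f = 8, positive; keep [-2, -1]
s = -1.5 gives f = 3.125, positive; keep [-2, -1.5]
s = -1.75 gives f = -1.890625, negative; keep [-1.75, -1.5]

++-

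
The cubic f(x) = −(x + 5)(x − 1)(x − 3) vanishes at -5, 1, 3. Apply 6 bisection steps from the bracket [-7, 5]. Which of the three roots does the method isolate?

-5

midpoint -1: f = -32 < 0 → [-7, -1]
midpoint -4: f = -35 < 0 → [-7, -4]
midpoint -5.5: f = 27.625 > 0 → [-5.5, -4]
midpoint -4.75: f = -11.1406 < 0 → [-5.5, -4.75]
midpoint -5.125: f = 6.2207 > 0 → [-5.125, -4.75]
midpoint -4.9375: f = -2.9456 < 0 → [-5.125, -4.9375]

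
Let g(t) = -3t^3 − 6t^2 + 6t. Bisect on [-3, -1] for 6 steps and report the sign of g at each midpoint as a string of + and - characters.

g(-2) = -12 < 0, so the root lies in [-3, -2]
g(-2.5) = -5.625 < 0, so the root lies in [-3, -2.5]
g(-2.75) = 0.515625 > 0, so the root lies in [-2.75, -2.5]
g(-2.625) = -2.8301 < 0, so the root lies in [-2.75, -2.625]
g(-2.6875) = -1.2283 < 0, so the root lies in [-2.75, -2.6875]
g(-2.71875) = -0.3744 < 0, so the root lies in [-2.75, -2.71875]

--+---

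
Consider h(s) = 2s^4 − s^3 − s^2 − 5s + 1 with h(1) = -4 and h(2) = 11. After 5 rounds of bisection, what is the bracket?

[1.625, 1.65625]

h(1.5) = -2 < 0, so the root lies in [1.5, 2]
h(1.75) = 2.585938 > 0, so the root lies in [1.5, 1.75]
h(1.625) = -0.11084 < 0, so the root lies in [1.625, 1.75]
h(1.6875) = 1.1277 > 0, so the root lies in [1.625, 1.6875]
h(1.65625) = 0.4821 > 0, so the root lies in [1.625, 1.65625]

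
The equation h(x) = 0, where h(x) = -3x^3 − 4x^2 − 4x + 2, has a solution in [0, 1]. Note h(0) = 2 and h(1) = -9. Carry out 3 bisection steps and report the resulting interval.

[0.25, 0.375]

h(0.5) = -1.375 < 0, so the root lies in [0, 0.5]
h(0.25) = 0.703125 > 0, so the root lies in [0.25, 0.5]
h(0.375) = -0.220703 < 0, so the root lies in [0.25, 0.375]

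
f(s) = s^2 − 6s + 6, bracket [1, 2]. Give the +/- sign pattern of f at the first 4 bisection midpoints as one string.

-+--

m = 1.5, f(m) = -0.75 (−); new bracket [1, 1.5]
m = 1.25, f(m) = 0.0625 (+); new bracket [1.25, 1.5]
m = 1.375, f(m) = -0.359375 (−); new bracket [1.25, 1.375]
m = 1.3125, f(m) = -0.1523 (−); new bracket [1.25, 1.3125]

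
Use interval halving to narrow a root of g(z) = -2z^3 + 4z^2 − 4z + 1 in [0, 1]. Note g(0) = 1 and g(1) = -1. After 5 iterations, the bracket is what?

m = 0.5, g(m) = -0.25 (−); new bracket [0, 0.5]
m = 0.25, g(m) = 0.21875 (+); new bracket [0.25, 0.5]
m = 0.375, g(m) = -0.042969 (−); new bracket [0.25, 0.375]
m = 0.3125, g(m) = 0.0796 (+); new bracket [0.3125, 0.375]
m = 0.34375, g(m) = 0.0164 (+); new bracket [0.34375, 0.375]

[0.34375, 0.375]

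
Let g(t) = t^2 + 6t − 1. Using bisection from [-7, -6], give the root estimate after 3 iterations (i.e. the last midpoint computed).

-6.125

g(-6.5) = 2.25 > 0, so the root lies in [-6.5, -6]
g(-6.25) = 0.5625 > 0, so the root lies in [-6.25, -6]
g(-6.125) = -0.234375 < 0, so the root lies in [-6.25, -6.125]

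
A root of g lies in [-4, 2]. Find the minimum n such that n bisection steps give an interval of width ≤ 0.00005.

17

Width after n steps is 6/2^n. Need 2^n ≥ 6/0.00005 = 120000.
2^16 = 65536 < 120000 ≤ 2^17 = 131072, so n = 17.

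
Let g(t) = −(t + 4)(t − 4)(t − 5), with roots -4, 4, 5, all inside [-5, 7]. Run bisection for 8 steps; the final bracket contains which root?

-4

midpoint 1: g = -60 < 0 → [-5, 1]
midpoint -2: g = -84 < 0 → [-5, -2]
midpoint -3.5: g = -31.875 < 0 → [-5, -3.5]
midpoint -4.25: g = 19.0781 > 0 → [-4.25, -3.5]
midpoint -3.875: g = -8.7363 < 0 → [-4.25, -3.875]
midpoint -4.0625: g = 4.5667 > 0 → [-4.0625, -3.875]
midpoint -3.96875: g = -2.2334 < 0 → [-4.0625, -3.96875]
midpoint -4.015625: g = 1.1292 > 0 → [-4.015625, -3.96875]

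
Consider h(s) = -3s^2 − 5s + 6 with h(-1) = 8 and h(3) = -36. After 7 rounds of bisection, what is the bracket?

[0.78125, 0.8125]

s = 1 gives h = -2, negative; keep [-1, 1]
s = 0 gives h = 6, positive; keep [0, 1]
s = 0.5 gives h = 2.75, positive; keep [0.5, 1]
s = 0.75 gives h = 0.5625, positive; keep [0.75, 1]
s = 0.875 gives h = -0.6719, negative; keep [0.75, 0.875]
s = 0.8125 gives h = -0.043, negative; keep [0.75, 0.8125]
s = 0.78125 gives h = 0.2627, positive; keep [0.78125, 0.8125]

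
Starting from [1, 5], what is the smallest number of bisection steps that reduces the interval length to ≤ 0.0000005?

23

Width after n steps is 4/2^n. Need 2^n ≥ 4/0.0000005 = 8000000.
2^22 = 4194304 < 8000000 ≤ 2^23 = 8388608, so n = 23.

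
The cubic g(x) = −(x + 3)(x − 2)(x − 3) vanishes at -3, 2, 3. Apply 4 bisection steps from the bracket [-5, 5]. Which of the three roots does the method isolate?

midpoint 0: g = -18 < 0 → [-5, 0]
midpoint -2.5: g = -12.375 < 0 → [-5, -2.5]
midpoint -3.75: g = 29.109375 > 0 → [-3.75, -2.5]
midpoint -3.125: g = 3.9238 > 0 → [-3.125, -2.5]

-3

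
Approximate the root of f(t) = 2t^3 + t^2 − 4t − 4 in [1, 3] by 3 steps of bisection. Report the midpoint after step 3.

1.75

f(2) = 8 > 0, so the root lies in [1, 2]
f(1.5) = -1 < 0, so the root lies in [1.5, 2]
f(1.75) = 2.78125 > 0, so the root lies in [1.5, 1.75]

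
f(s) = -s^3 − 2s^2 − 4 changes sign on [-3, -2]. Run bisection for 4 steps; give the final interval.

s = -2.5 gives f = -0.875, negative; keep [-3, -2.5]
s = -2.75 gives f = 1.671875, positive; keep [-2.75, -2.5]
s = -2.625 gives f = 0.306641, positive; keep [-2.625, -2.5]
s = -2.5625 gives f = -0.3064, negative; keep [-2.625, -2.5625]

[-2.625, -2.5625]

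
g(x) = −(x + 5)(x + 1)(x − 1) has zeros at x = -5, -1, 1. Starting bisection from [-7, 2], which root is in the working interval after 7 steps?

-5

m = -2.5, g(m) = -13.125 (−); new bracket [-7, -2.5]
m = -4.75, g(m) = -5.390625 (−); new bracket [-7, -4.75]
m = -5.875, g(m) = 29.326172 (+); new bracket [-5.875, -4.75]
m = -5.3125, g(m) = 8.5071 (+); new bracket [-5.3125, -4.75]
m = -5.03125, g(m) = 0.7598 (+); new bracket [-5.03125, -4.75]
m = -4.890625, g(m) = -2.5067 (−); new bracket [-5.03125, -4.890625]
m = -4.9609375, g(m) = -0.9223 (−); new bracket [-5.03125, -4.9609375]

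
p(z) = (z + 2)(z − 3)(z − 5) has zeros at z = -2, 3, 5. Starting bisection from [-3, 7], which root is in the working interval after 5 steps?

midpoint 2: p = 12 > 0 → [-3, 2]
midpoint -0.5: p = 28.875 > 0 → [-3, -0.5]
midpoint -1.75: p = 8.015625 > 0 → [-3, -1.75]
midpoint -2.375: p = -14.8652 < 0 → [-2.375, -1.75]
midpoint -2.0625: p = -2.2346 < 0 → [-2.0625, -1.75]

-2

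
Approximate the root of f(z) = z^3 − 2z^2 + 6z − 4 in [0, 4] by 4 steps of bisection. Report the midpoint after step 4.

0.75

m = 2, f(m) = 8 (+); new bracket [0, 2]
m = 1, f(m) = 1 (+); new bracket [0, 1]
m = 0.5, f(m) = -1.375 (−); new bracket [0.5, 1]
m = 0.75, f(m) = -0.2031 (−); new bracket [0.75, 1]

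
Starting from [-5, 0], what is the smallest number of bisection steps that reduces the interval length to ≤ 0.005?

Width after n steps is 5/2^n. Need 2^n ≥ 5/0.005 = 1000.
2^9 = 512 < 1000 ≤ 2^10 = 1024, so n = 10.

10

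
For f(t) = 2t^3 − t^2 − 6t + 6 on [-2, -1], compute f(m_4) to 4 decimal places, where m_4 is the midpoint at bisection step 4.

-0.6753

m = -1.5, f(m) = 6 (+); new bracket [-2, -1.5]
m = -1.75, f(m) = 2.71875 (+); new bracket [-2, -1.75]
m = -1.875, f(m) = 0.550781 (+); new bracket [-2, -1.875]
m = -1.9375, f(m) = -0.6753 (−); new bracket [-1.9375, -1.875]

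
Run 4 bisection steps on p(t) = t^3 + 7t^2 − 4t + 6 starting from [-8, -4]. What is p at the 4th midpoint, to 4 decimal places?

midpoint -6: p = 66 > 0 → [-8, -6]
midpoint -7: p = 34 > 0 → [-8, -7]
midpoint -7.5: p = 7.875 > 0 → [-8, -7.5]
midpoint -7.75: p = -8.0469 < 0 → [-7.75, -7.5]

-8.0469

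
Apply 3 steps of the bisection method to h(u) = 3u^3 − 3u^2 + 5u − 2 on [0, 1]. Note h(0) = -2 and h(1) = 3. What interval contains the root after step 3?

[0.375, 0.5]

midpoint 0.5: h = 0.125 > 0 → [0, 0.5]
midpoint 0.25: h = -0.890625 < 0 → [0.25, 0.5]
midpoint 0.375: h = -0.388672 < 0 → [0.375, 0.5]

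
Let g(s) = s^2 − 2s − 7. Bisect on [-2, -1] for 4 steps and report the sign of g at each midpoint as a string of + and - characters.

--+-

s = -1.5 gives g = -1.75, negative; keep [-2, -1.5]
s = -1.75 gives g = -0.4375, negative; keep [-2, -1.75]
s = -1.875 gives g = 0.265625, positive; keep [-1.875, -1.75]
s = -1.8125 gives g = -0.0898, negative; keep [-1.875, -1.8125]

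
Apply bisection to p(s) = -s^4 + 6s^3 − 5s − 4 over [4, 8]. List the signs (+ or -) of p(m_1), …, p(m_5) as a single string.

p(6) = -34 < 0, so the root lies in [4, 6]
p(5) = 96 > 0, so the root lies in [5, 6]
p(5.5) = 51.6875 > 0, so the root lies in [5.5, 6]
p(5.75) = 14.7773 > 0, so the root lies in [5.75, 6]
p(5.875) = -8.0276 < 0, so the root lies in [5.75, 5.875]

-+++-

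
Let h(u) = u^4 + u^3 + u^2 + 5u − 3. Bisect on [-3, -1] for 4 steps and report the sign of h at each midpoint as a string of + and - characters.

u = -2 gives h = -1, negative; keep [-3, -2]
u = -2.5 gives h = 14.1875, positive; keep [-2.5, -2]
u = -2.25 gives h = 5.050781, positive; keep [-2.25, -2]
u = -2.125 gives h = 1.6858, positive; keep [-2.125, -2]

-+++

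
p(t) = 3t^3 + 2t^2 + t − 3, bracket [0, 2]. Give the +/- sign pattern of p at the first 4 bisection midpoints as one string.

midpoint 1: p = 3 > 0 → [0, 1]
midpoint 0.5: p = -1.625 < 0 → [0.5, 1]
midpoint 0.75: p = 0.140625 > 0 → [0.5, 0.75]
midpoint 0.625: p = -0.8613 < 0 → [0.625, 0.75]

+-+-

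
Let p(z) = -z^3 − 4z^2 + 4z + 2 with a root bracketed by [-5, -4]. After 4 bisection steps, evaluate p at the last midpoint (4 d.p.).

p(-4.5) = -5.875 < 0, so the root lies in [-5, -4.5]
p(-4.75) = -0.078125 < 0, so the root lies in [-5, -4.75]
p(-4.875) = 3.294922 > 0, so the root lies in [-4.875, -4.75]
p(-4.8125) = 1.5676 > 0, so the root lies in [-4.8125, -4.75]

1.5676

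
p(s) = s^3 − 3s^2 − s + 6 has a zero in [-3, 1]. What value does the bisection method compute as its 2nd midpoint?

p(-1) = 3 > 0, so the root lies in [-3, -1]
p(-2) = -12 < 0, so the root lies in [-2, -1]

-2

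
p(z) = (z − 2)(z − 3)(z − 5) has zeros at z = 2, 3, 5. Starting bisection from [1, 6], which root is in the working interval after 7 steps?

m = 3.5, p(m) = -1.125 (−); new bracket [3.5, 6]
m = 4.75, p(m) = -1.203125 (−); new bracket [4.75, 6]
m = 5.375, p(m) = 3.005859 (+); new bracket [4.75, 5.375]
m = 5.0625, p(m) = 0.3948 (+); new bracket [4.75, 5.0625]
m = 4.90625, p(m) = -0.5194 (−); new bracket [4.90625, 5.0625]
m = 4.984375, p(m) = -0.0925 (−); new bracket [4.984375, 5.0625]
m = 5.0234375, p(m) = 0.1434 (+); new bracket [4.984375, 5.0234375]

5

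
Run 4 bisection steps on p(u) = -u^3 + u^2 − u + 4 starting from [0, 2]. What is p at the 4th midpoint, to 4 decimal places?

p(1) = 3 > 0, so the root lies in [1, 2]
p(1.5) = 1.375 > 0, so the root lies in [1.5, 2]
p(1.75) = -0.046875 < 0, so the root lies in [1.5, 1.75]
p(1.625) = 0.7246 > 0, so the root lies in [1.625, 1.75]

0.7246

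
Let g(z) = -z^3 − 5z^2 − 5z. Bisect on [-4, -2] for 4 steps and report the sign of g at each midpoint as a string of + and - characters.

--++

m = -3, g(m) = -3 (−); new bracket [-4, -3]
m = -3.5, g(m) = -0.875 (−); new bracket [-4, -3.5]
m = -3.75, g(m) = 1.171875 (+); new bracket [-3.75, -3.5]
m = -3.625, g(m) = 0.0566 (+); new bracket [-3.625, -3.5]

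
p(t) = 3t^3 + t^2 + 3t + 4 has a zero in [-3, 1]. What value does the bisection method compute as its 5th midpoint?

-0.875

m = -1, p(m) = -1 (−); new bracket [-1, 1]
m = 0, p(m) = 4 (+); new bracket [-1, 0]
m = -0.5, p(m) = 2.375 (+); new bracket [-1, -0.5]
m = -0.75, p(m) = 1.0469 (+); new bracket [-1, -0.75]
m = -0.875, p(m) = 0.1309 (+); new bracket [-1, -0.875]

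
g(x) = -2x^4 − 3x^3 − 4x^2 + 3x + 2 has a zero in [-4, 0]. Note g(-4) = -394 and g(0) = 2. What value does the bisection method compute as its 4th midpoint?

g(-2) = -28 < 0, so the root lies in [-2, 0]
g(-1) = -4 < 0, so the root lies in [-1, 0]
g(-0.5) = -0.25 < 0, so the root lies in [-0.5, 0]
g(-0.25) = 1.0391 > 0, so the root lies in [-0.5, -0.25]

-0.25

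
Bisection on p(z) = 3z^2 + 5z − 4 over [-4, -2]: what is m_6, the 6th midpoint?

z = -3 gives p = 8, positive; keep [-3, -2]
z = -2.5 gives p = 2.25, positive; keep [-2.5, -2]
z = -2.25 gives p = -0.0625, negative; keep [-2.5, -2.25]
z = -2.375 gives p = 1.0469, positive; keep [-2.375, -2.25]
z = -2.3125 gives p = 0.4805, positive; keep [-2.3125, -2.25]
z = -2.28125 gives p = 0.2061, positive; keep [-2.28125, -2.25]

-2.28125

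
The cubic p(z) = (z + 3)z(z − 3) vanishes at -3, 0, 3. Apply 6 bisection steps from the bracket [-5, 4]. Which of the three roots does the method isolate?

z = -0.5 gives p = 4.375, positive; keep [-5, -0.5]
z = -2.75 gives p = 3.953125, positive; keep [-5, -2.75]
z = -3.875 gives p = -23.310547, negative; keep [-3.875, -2.75]
z = -3.3125 gives p = -6.5344, negative; keep [-3.3125, -2.75]
z = -3.03125 gives p = -0.5713, negative; keep [-3.03125, -2.75]
z = -2.890625 gives p = 1.8624, positive; keep [-3.03125, -2.890625]

-3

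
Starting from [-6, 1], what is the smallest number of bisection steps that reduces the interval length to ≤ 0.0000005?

24

Width after n steps is 7/2^n. Need 2^n ≥ 7/0.0000005 = 14000000.
2^23 = 8388608 < 14000000 ≤ 2^24 = 16777216, so n = 24.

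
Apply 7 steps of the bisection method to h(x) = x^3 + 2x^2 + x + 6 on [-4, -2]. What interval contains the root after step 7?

midpoint -3: h = -6 < 0 → [-3, -2]
midpoint -2.5: h = 0.375 > 0 → [-3, -2.5]
midpoint -2.75: h = -2.421875 < 0 → [-2.75, -2.5]
midpoint -2.625: h = -0.9316 < 0 → [-2.625, -2.5]
midpoint -2.5625: h = -0.2561 < 0 → [-2.5625, -2.5]
midpoint -2.53125: h = 0.0649 > 0 → [-2.5625, -2.53125]
midpoint -2.546875: h = -0.0942 < 0 → [-2.546875, -2.53125]

[-2.546875, -2.53125]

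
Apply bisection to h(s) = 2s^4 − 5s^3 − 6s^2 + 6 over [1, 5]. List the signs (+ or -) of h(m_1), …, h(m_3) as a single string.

midpoint 3: h = -21 < 0 → [3, 5]
midpoint 4: h = 102 > 0 → [3, 4]
midpoint 3.5: h = 18.25 > 0 → [3, 3.5]

-++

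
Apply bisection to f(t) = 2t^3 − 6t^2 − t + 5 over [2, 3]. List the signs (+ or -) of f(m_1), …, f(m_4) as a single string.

--+-

t = 2.5 gives f = -3.75, negative; keep [2.5, 3]
t = 2.75 gives f = -1.53125, negative; keep [2.75, 3]
t = 2.875 gives f = 0.058594, positive; keep [2.75, 2.875]
t = 2.8125 gives f = -0.7788, negative; keep [2.8125, 2.875]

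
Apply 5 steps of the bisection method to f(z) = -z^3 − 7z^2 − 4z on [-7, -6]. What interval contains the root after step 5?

m = -6.5, f(m) = 4.875 (+); new bracket [-6.5, -6]
m = -6.25, f(m) = -4.296875 (−); new bracket [-6.5, -6.25]
m = -6.375, f(m) = 0.099609 (+); new bracket [-6.375, -6.25]
m = -6.3125, f(m) = -2.1453 (−); new bracket [-6.375, -6.3125]
m = -6.34375, f(m) = -1.0346 (−); new bracket [-6.375, -6.34375]

[-6.375, -6.34375]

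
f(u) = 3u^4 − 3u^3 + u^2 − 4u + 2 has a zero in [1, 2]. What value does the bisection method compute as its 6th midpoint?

u = 1.5 gives f = 3.3125, positive; keep [1, 1.5]
u = 1.25 gives f = 0.027344, positive; keep [1, 1.25]
u = 1.125 gives f = -0.700439, negative; keep [1.125, 1.25]
u = 1.1875 gives f = -0.3979, negative; keep [1.1875, 1.25]
u = 1.21875 gives f = -0.2017, negative; keep [1.21875, 1.25]
u = 1.234375 gives f = -0.0914, negative; keep [1.234375, 1.25]

1.234375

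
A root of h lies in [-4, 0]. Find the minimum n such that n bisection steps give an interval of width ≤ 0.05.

7

Width after n steps is 4/2^n. Need 2^n ≥ 4/0.05 = 80.
2^6 = 64 < 80 ≤ 2^7 = 128, so n = 7.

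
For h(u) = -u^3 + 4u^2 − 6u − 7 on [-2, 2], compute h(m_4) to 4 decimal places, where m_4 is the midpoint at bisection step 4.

u = 0 gives h = -7, negative; keep [-2, 0]
u = -1 gives h = 4, positive; keep [-1, 0]
u = -0.5 gives h = -2.875, negative; keep [-1, -0.5]
u = -0.75 gives h = 0.1719, positive; keep [-0.75, -0.5]

0.1719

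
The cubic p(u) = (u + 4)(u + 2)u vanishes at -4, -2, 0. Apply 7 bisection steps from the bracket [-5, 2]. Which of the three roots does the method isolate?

u = -1.5 gives p = -1.875, negative; keep [-1.5, 2]
u = 0.25 gives p = 2.390625, positive; keep [-1.5, 0.25]
u = -0.625 gives p = -2.900391, negative; keep [-0.625, 0.25]
u = -0.1875 gives p = -1.2957, negative; keep [-0.1875, 0.25]
u = 0.03125 gives p = 0.2559, positive; keep [-0.1875, 0.03125]
u = -0.078125 gives p = -0.5889, negative; keep [-0.078125, 0.03125]
u = -0.0234375 gives p = -0.1842, negative; keep [-0.0234375, 0.03125]

0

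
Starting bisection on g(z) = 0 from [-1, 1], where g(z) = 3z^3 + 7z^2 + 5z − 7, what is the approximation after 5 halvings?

midpoint 0: g = -7 < 0 → [0, 1]
midpoint 0.5: g = -2.375 < 0 → [0.5, 1]
midpoint 0.75: g = 1.953125 > 0 → [0.5, 0.75]
midpoint 0.625: g = -0.4082 < 0 → [0.625, 0.75]
midpoint 0.6875: g = 0.7209 > 0 → [0.625, 0.6875]

0.6875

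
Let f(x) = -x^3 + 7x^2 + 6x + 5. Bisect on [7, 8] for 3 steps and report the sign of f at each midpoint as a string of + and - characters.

++-

x = 7.5 gives f = 21.875, positive; keep [7.5, 8]
x = 7.75 gives f = 6.453125, positive; keep [7.75, 8]
x = 7.875 gives f = -2.013672, negative; keep [7.75, 7.875]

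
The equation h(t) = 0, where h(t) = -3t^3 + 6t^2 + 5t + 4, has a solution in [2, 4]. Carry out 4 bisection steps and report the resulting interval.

t = 3 gives h = -8, negative; keep [2, 3]
t = 2.5 gives h = 7.125, positive; keep [2.5, 3]
t = 2.75 gives h = 0.734375, positive; keep [2.75, 3]
t = 2.875 gives h = -3.3223, negative; keep [2.75, 2.875]

[2.75, 2.875]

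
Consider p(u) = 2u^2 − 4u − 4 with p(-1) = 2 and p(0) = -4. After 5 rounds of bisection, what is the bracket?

m = -0.5, p(m) = -1.5 (−); new bracket [-1, -0.5]
m = -0.75, p(m) = 0.125 (+); new bracket [-0.75, -0.5]
m = -0.625, p(m) = -0.71875 (−); new bracket [-0.75, -0.625]
m = -0.6875, p(m) = -0.3047 (−); new bracket [-0.75, -0.6875]
m = -0.71875, p(m) = -0.0918 (−); new bracket [-0.75, -0.71875]

[-0.75, -0.71875]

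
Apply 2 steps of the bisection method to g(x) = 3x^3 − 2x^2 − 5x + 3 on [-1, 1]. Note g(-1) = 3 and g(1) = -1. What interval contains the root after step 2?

m = 0, g(m) = 3 (+); new bracket [0, 1]
m = 0.5, g(m) = 0.375 (+); new bracket [0.5, 1]

[0.5, 1]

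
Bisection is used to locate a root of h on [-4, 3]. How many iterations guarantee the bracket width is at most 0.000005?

21

Width after n steps is 7/2^n. Need 2^n ≥ 7/0.000005 = 1400000.
2^20 = 1048576 < 1400000 ≤ 2^21 = 2097152, so n = 21.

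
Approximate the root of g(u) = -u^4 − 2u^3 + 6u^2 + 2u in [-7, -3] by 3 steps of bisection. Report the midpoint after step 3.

u = -5 gives g = -235, negative; keep [-5, -3]
u = -4 gives g = -40, negative; keep [-4, -3]
u = -3.5 gives g = 2.1875, positive; keep [-4, -3.5]

-3.5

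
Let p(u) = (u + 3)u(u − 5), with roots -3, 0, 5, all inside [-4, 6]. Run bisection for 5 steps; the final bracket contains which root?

m = 1, p(m) = -16 (−); new bracket [1, 6]
m = 3.5, p(m) = -34.125 (−); new bracket [3.5, 6]
m = 4.75, p(m) = -9.203125 (−); new bracket [4.75, 6]
m = 5.375, p(m) = 16.8809 (+); new bracket [4.75, 5.375]
m = 5.0625, p(m) = 2.551 (+); new bracket [4.75, 5.0625]

5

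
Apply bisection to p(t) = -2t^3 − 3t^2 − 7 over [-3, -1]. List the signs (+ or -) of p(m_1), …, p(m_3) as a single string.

m = -2, p(m) = -3 (−); new bracket [-3, -2]
m = -2.5, p(m) = 5.5 (+); new bracket [-2.5, -2]
m = -2.25, p(m) = 0.59375 (+); new bracket [-2.25, -2]

-++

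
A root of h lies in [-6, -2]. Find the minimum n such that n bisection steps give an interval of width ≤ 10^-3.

12

Width after n steps is 4/2^n. Need 2^n ≥ 4/10^-3 = 4000.
2^11 = 2048 < 4000 ≤ 2^12 = 4096, so n = 12.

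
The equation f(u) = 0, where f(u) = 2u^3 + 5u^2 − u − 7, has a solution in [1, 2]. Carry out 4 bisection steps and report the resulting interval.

u = 1.5 gives f = 9.5, positive; keep [1, 1.5]
u = 1.25 gives f = 3.46875, positive; keep [1, 1.25]
u = 1.125 gives f = 1.050781, positive; keep [1, 1.125]
u = 1.0625 gives f = -0.019, negative; keep [1.0625, 1.125]

[1.0625, 1.125]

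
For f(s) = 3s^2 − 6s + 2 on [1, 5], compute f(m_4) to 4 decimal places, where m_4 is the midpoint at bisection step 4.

0.6875

f(3) = 11 > 0, so the root lies in [1, 3]
f(2) = 2 > 0, so the root lies in [1, 2]
f(1.5) = -0.25 < 0, so the root lies in [1.5, 2]
f(1.75) = 0.6875 > 0, so the root lies in [1.5, 1.75]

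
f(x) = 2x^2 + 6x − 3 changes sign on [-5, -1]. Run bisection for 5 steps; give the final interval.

f(-3) = -3 < 0, so the root lies in [-5, -3]
f(-4) = 5 > 0, so the root lies in [-4, -3]
f(-3.5) = 0.5 > 0, so the root lies in [-3.5, -3]
f(-3.25) = -1.375 < 0, so the root lies in [-3.5, -3.25]
f(-3.375) = -0.4688 < 0, so the root lies in [-3.5, -3.375]

[-3.5, -3.375]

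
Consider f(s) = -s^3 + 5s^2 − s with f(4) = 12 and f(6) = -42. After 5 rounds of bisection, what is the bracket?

[4.75, 4.8125]

m = 5, f(m) = -5 (−); new bracket [4, 5]
m = 4.5, f(m) = 5.625 (+); new bracket [4.5, 5]
m = 4.75, f(m) = 0.890625 (+); new bracket [4.75, 5]
m = 4.875, f(m) = -1.9043 (−); new bracket [4.75, 4.875]
m = 4.8125, f(m) = -0.47 (−); new bracket [4.75, 4.8125]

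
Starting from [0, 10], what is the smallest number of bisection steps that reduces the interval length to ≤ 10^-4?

17

Width after n steps is 10/2^n. Need 2^n ≥ 10/10^-4 = 100000.
2^16 = 65536 < 100000 ≤ 2^17 = 131072, so n = 17.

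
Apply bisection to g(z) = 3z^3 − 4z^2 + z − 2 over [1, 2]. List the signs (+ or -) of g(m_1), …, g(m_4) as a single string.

g(1.5) = 0.625 > 0, so the root lies in [1, 1.5]
g(1.25) = -1.140625 < 0, so the root lies in [1.25, 1.5]
g(1.375) = -0.388672 < 0, so the root lies in [1.375, 1.5]
g(1.4375) = 0.0833 > 0, so the root lies in [1.375, 1.4375]

+--+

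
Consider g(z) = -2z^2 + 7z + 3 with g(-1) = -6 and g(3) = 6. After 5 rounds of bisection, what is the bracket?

[-0.5, -0.375]

z = 1 gives g = 8, positive; keep [-1, 1]
z = 0 gives g = 3, positive; keep [-1, 0]
z = -0.5 gives g = -1, negative; keep [-0.5, 0]
z = -0.25 gives g = 1.125, positive; keep [-0.5, -0.25]
z = -0.375 gives g = 0.0938, positive; keep [-0.5, -0.375]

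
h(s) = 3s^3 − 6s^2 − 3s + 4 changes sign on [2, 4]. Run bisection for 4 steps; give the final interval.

[2.125, 2.25]

h(3) = 22 > 0, so the root lies in [2, 3]
h(2.5) = 5.875 > 0, so the root lies in [2, 2.5]
h(2.25) = 1.046875 > 0, so the root lies in [2, 2.25]
h(2.125) = -0.6816 < 0, so the root lies in [2.125, 2.25]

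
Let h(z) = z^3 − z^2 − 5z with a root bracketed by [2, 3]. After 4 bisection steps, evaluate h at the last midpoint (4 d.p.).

0.2747

z = 2.5 gives h = -3.125, negative; keep [2.5, 3]
z = 2.75 gives h = -0.515625, negative; keep [2.75, 3]
z = 2.875 gives h = 1.123047, positive; keep [2.75, 2.875]
z = 2.8125 gives h = 0.2747, positive; keep [2.75, 2.8125]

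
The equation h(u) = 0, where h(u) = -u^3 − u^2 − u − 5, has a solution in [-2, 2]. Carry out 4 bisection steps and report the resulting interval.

u = 0 gives h = -5, negative; keep [-2, 0]
u = -1 gives h = -4, negative; keep [-2, -1]
u = -1.5 gives h = -2.375, negative; keep [-2, -1.5]
u = -1.75 gives h = -0.9531, negative; keep [-2, -1.75]

[-2, -1.75]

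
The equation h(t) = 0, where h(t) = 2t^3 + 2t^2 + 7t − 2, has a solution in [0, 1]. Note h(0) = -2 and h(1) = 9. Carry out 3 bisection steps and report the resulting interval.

[0.25, 0.375]

t = 0.5 gives h = 2.25, positive; keep [0, 0.5]
t = 0.25 gives h = -0.09375, negative; keep [0.25, 0.5]
t = 0.375 gives h = 1.011719, positive; keep [0.25, 0.375]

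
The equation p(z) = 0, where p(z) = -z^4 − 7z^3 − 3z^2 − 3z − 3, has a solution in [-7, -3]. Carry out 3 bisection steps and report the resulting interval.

p(-5) = 187 > 0, so the root lies in [-7, -5]
p(-6) = 123 > 0, so the root lies in [-7, -6]
p(-6.5) = 27.0625 > 0, so the root lies in [-7, -6.5]

[-7, -6.5]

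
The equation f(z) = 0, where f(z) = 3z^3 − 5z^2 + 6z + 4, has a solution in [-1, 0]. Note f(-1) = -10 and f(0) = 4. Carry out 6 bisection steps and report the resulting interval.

m = -0.5, f(m) = -0.625 (−); new bracket [-0.5, 0]
m = -0.25, f(m) = 2.140625 (+); new bracket [-0.5, -0.25]
m = -0.375, f(m) = 0.888672 (+); new bracket [-0.5, -0.375]
m = -0.4375, f(m) = 0.1667 (+); new bracket [-0.5, -0.4375]
m = -0.46875, f(m) = -0.2201 (−); new bracket [-0.46875, -0.4375]
m = -0.453125, f(m) = -0.0245 (−); new bracket [-0.453125, -0.4375]

[-0.453125, -0.4375]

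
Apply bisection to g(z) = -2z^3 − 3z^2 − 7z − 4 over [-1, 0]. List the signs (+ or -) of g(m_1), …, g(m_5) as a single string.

midpoint -0.5: g = -1 < 0 → [-1, -0.5]
midpoint -0.75: g = 0.40625 > 0 → [-0.75, -0.5]
midpoint -0.625: g = -0.308594 < 0 → [-0.75, -0.625]
midpoint -0.6875: g = 0.0444 > 0 → [-0.6875, -0.625]
midpoint -0.65625: g = -0.133 < 0 → [-0.6875, -0.65625]

-+-+-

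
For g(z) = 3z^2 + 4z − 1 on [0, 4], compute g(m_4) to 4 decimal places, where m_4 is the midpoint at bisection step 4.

midpoint 2: g = 19 > 0 → [0, 2]
midpoint 1: g = 6 > 0 → [0, 1]
midpoint 0.5: g = 1.75 > 0 → [0, 0.5]
midpoint 0.25: g = 0.1875 > 0 → [0, 0.25]

0.1875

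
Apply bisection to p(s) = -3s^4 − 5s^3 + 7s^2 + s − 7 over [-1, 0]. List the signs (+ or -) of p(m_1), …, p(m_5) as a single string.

p(-0.5) = -5.3125 < 0, so the root lies in [-1, -0.5]
p(-0.75) = -2.652344 < 0, so the root lies in [-1, -0.75]
p(-0.875) = -0.924561 < 0, so the root lies in [-1, -0.875]
p(-0.9375) = 0.0173 > 0, so the root lies in [-0.9375, -0.875]
p(-0.90625) = -0.4593 < 0, so the root lies in [-0.9375, -0.90625]

---+-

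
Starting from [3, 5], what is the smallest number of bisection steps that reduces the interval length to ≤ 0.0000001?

Width after n steps is 2/2^n. Need 2^n ≥ 2/0.0000001 = 20000000.
2^24 = 16777216 < 20000000 ≤ 2^25 = 33554432, so n = 25.

25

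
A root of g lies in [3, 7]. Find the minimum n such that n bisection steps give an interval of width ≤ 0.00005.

17

Width after n steps is 4/2^n. Need 2^n ≥ 4/0.00005 = 80000.
2^16 = 65536 < 80000 ≤ 2^17 = 131072, so n = 17.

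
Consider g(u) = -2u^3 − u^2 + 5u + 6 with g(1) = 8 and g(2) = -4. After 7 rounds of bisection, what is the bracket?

[1.8046875, 1.8125]

g(1.5) = 4.5 > 0, so the root lies in [1.5, 2]
g(1.75) = 0.96875 > 0, so the root lies in [1.75, 2]
g(1.875) = -1.324219 < 0, so the root lies in [1.75, 1.875]
g(1.8125) = -0.1313 < 0, so the root lies in [1.75, 1.8125]
g(1.78125) = 0.4301 > 0, so the root lies in [1.78125, 1.8125]
g(1.796875) = 0.1523 > 0, so the root lies in [1.796875, 1.8125]
g(1.8046875) = 0.0112 > 0, so the root lies in [1.8046875, 1.8125]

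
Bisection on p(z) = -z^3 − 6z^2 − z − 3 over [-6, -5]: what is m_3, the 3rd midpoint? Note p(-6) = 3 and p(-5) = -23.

z = -5.5 gives p = -12.625, negative; keep [-6, -5.5]
z = -5.75 gives p = -5.515625, negative; keep [-6, -5.75]
z = -5.875 gives p = -1.439453, negative; keep [-6, -5.875]

-5.875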